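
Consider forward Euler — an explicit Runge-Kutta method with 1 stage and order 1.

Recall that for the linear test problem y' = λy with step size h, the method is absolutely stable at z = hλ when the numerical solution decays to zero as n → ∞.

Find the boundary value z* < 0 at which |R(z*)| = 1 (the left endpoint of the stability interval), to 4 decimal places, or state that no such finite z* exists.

z* = -2.0000.

Test eqn y'=λy, z=hλ:
  order 1, 1-stage ⇒ R(z)=1+z
  (e.g. R(-0.75)=0.25000, |R|=0.25000)

Solve |R(x)|<1 on ℝ⁻.
x=-0.75: |R|=0.2500
|R(-2.38)|=1.3800 |R(-2.19)|=1.1900 |R(-1.16)|=0.1600
Bisect:
  x_lo=-2.6674 |R|=1.6674  x_hi=-0.1841 |R|=0.8159
  mid=-1.42571 |R|=0.42571 →hi
  mid=-2.04654 |R|=1.04654 →lo
  mid=-1.73613 |R|=0.73613 →hi
  mid=-1.89133 |R|=0.89133 →hi
  mid=-1.96894 |R|=0.96894 →hi
  mid=-2.00774 |R|=1.00774 →lo
  mid=-1.98834 |R|=0.98834 →hi
  mid=-1.99804 |R|=0.99804 →hi
  ...
  [-2.00001,-1.99986] ⇒ x*=-2.0000
Interval (-2.0000, 0).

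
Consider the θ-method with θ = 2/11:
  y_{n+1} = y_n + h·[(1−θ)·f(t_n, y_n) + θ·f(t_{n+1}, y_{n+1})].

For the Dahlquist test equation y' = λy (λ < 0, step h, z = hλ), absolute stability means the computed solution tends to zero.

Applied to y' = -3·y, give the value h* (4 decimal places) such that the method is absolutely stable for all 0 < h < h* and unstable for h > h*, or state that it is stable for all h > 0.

(-3.1429,0); λ=-3 ⇒ h* = (22/7)/3 = 1.0476.

Test eqn y'=λy, z=hλ:
  y_{n+1} = y_n + z·[9/11·y_n + 2/11·y_{n+1}] ⇒ (1 − 2/11z)y_{n+1} = (1 + 9/11z)y_n
  so R(z) = (1 + 9/11z)/(1 − 2/11z).

Find x<0 with |R(x)|<1.
x=-0.41: |R|=0.6184
R=−1: 1+9/11x = −1+2/11x ⇒ -7/11x=2 ⇒ x=2/(-7/11)=-3.1429
Confirm numerically:
  x=-2.920: |R|=0.90736 <1
  x=-2.639: |R|=0.78333 <1
  x=-2.269: |R|=0.60632 <1
  x=-1.939: |R|=0.43359 <1
  x=-3.544: |R|=1.15524 >1
  x=-3.209: |R|=1.02658 >1
Interval (-3.1429, 0).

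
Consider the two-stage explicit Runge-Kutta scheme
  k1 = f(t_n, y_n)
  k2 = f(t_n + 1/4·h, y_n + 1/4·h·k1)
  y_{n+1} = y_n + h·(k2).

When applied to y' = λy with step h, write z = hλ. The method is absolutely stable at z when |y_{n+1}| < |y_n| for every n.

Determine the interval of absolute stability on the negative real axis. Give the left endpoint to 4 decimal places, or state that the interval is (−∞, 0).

With y'=λy (z=hλ):
  k1=λy_n ⇒ h·k1=z·y_n;  k2=λ(1+1/4z)y_n ⇒ h·k2=z(1+1/4z)y_n
  y_{n+1}/y_n = 1 + z(1+1/4z) = 1 + z + 1/4z²
  Hence R(z) = 1 + z + 1/4z².

Find x<0 with |R(x)|<1.
x=-1.77: |R|=0.0132
R=1: x+1/4x²=0 ⇒ x=−4=-4.0000; min R=1−1/(4·1/4)=0.0000>−1
Confirm numerically:
  x=-3.867: |R|=0.87142 <1
  x=-2.836: |R|=0.17472 <1
  x=-2.060: |R|=0.00090 <1
  x=-4.515: |R|=1.58131 >1
  x=-4.468: |R|=1.52276 >1
  x=-4.022: |R|=1.02212 >1
Stable set (-4.0000, 0).

(-4.0000, 0).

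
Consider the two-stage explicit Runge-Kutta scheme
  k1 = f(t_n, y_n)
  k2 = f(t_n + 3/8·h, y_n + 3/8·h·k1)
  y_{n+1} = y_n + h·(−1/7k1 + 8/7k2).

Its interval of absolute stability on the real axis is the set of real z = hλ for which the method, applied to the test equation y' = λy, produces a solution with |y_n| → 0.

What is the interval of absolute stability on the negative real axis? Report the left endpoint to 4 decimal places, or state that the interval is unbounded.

With y'=λy (z=hλ):
  k1=λy_n ⇒ h·k1=z·y_n;  k2=λ(1+3/8z)y_n ⇒ h·k2=z(1+3/8z)y_n
  y_{n+1}/y_n = 1 − 1/7z + 8/7z(1+3/8z) = 1 + z + 3/7z²
  so R(z) = 1 + z + 3/7z².

Need |R(x)|<1, x<0.
x=-0.94: |R|=0.4387
R=1: x+3/7x²=0 ⇒ x=−7/3=-2.3333; min R=1−1/(4·3/7)=0.4167>−1
Confirm numerically:
  x=-2.233: |R|=0.90398 <1
  x=-2.150: |R|=0.83107 <1
  x=-1.354: |R|=0.43171 <1
  x=-1.273: |R|=0.42151 <1
  x=-2.711: |R|=1.43879 >1
  x=-2.460: |R|=1.13354 >1
  x=-2.457: |R|=1.13022 >1
So |R|<1 on (-2.3333, 0).

(-2.3333, 0).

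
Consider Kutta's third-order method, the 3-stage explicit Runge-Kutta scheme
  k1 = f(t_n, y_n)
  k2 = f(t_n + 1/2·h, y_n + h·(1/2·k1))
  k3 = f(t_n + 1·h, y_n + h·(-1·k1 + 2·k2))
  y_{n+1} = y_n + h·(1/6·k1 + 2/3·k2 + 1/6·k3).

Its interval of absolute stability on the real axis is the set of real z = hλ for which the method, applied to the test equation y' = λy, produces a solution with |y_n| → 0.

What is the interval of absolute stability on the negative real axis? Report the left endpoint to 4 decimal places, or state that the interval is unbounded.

z∈(-2.5127,0).

Test eqn y'=λy, z=hλ:
  order 3, 3-stage ⇒ R(z)=1+z+z^2/2+z^3/6
  (e.g. R(-1.38)=0.13419, |R|=0.13419)

Find x<0 with |R(x)|<1.
x=-1.38: |R|=0.1342
|R(-2.19)|=0.5425 |R(-1.75)|=0.1120 |R(-1.12)|=0.2730
Bisect:
  x_lo=-2.9949 |R|=1.9873  x_hi=-0.2162 |R|=0.8055
  mid=-1.60556 |R|=0.00645 →hi
  mid=-2.30024 |R|=0.68315 →hi
  mid=-2.64758 |R|=1.23585 →lo
  mid=-2.47391 |R|=0.93727 →hi
  mid=-2.56074 |R|=1.08068 →lo
  mid=-2.51732 |R|=1.00754 →lo
  mid=-2.49562 |R|=0.97206 →hi
  ...
  [-2.51291,-2.51275] ⇒ x*=-2.5127
So |R|<1 on (-2.5127, 0).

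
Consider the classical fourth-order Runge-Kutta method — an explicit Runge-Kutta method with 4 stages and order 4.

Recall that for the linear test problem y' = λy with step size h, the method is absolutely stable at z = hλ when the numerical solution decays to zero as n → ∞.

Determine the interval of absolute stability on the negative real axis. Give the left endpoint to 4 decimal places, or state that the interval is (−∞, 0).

z∈(-2.7853,0).

Set f=λy, z=hλ:
  order 4, 4-stage ⇒ R(z)=1+z+z^2/2+z^3/6+z^4/24
  (e.g. R(-0.82)=0.44314, |R|=0.44314)

Boundary: |R(x)|=1, x<0.
x=-0.82: |R|=0.4431
|R(-1.11)|=0.3414 |R(-1.08)|=0.3499 |R(-0.97)|=0.3852
Bisect:
  x_lo=-3.4930 |R|=2.7073  x_hi=-0.1860 |R|=0.8303
  mid=-1.83953 |R|=0.29206 →hi
  mid=-2.66628 |R|=0.83490 →hi
  mid=-3.07965 |R|=1.54241 →lo
  mid=-2.87297 |R|=1.14043 →lo
  mid=-2.76962 |R|=0.97663 →hi
  mid=-2.82129 |R|=1.05565 →lo
  mid=-2.79546 |R|=1.01543 →lo
  mid=-2.78254 |R|=0.99586 →hi
  ...
  [-2.78536,-2.78516] ⇒ x*=-2.7853
So |R|<1 on (-2.7853, 0).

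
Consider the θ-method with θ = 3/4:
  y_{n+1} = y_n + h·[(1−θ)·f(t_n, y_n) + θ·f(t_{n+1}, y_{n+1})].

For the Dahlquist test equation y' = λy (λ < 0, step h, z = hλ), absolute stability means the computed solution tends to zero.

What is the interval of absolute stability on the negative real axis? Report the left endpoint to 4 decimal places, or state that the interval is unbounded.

With y'=λy (z=hλ):
  y_{n+1} = y_n + z·[1/4·y_n + 3/4·y_{n+1}] ⇒ (1 − 3/4z)y_{n+1} = (1 + 1/4z)y_n
  R(z) = (1 + 1/4z)/(1 − 3/4z).

Boundary: |R(x)|=1, x<0.
x=-0.64: |R|=0.5676
x=-2: |R|=0.2000
x=-10: |R|=0.1765
x=-100: |R|=0.3158
θ=3/4≥1/2 ⇒ |1+1/4x|<|1−3/4x| ∀x<0 ⇒ unbounded interval.

(−∞, 0) — no finite endpoint.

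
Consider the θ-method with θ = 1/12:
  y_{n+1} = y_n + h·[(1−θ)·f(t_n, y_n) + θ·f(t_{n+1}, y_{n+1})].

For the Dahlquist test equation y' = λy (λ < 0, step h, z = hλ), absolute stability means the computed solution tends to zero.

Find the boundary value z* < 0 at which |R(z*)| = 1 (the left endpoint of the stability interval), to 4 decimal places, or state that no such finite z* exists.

z* = -2.4000.

Set f=λy, z=hλ:
  y_{n+1} = y_n + z·[11/12·y_n + 1/12·y_{n+1}] ⇒ (1 − 1/12z)y_{n+1} = (1 + 11/12z)y_n
  Hence R(z) = (1 + 11/12z)/(1 − 1/12z).

Boundary: |R(x)|=1, x<0.
x=-1.76: |R|=0.5349
R=−1: 1+11/12x = −1+1/12x ⇒ -5/6x=2 ⇒ x=2/(-5/6)=-2.4000
Confirm numerically:
  x=-1.943: |R|=0.67224 <1
  x=-1.930: |R|=0.66260 <1
  x=-1.666: |R|=0.46290 <1
  x=-1.038: |R|=0.04464 <1
  x=-2.990: |R|=1.39360 >1
  x=-2.933: |R|=1.35693 >1
  x=-2.837: |R|=1.29453 >1
Stable set (-2.4000, 0).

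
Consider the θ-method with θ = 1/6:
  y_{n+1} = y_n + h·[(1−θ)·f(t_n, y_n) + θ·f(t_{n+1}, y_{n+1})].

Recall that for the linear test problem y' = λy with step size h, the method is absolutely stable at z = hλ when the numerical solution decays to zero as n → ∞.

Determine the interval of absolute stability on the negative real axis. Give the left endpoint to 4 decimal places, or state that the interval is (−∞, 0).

With y'=λy (z=hλ):
  y_{n+1} = y_n + z·[5/6·y_n + 1/6·y_{n+1}] ⇒ (1 − 1/6z)y_{n+1} = (1 + 5/6z)y_n
  Hence R(z) = (1 + 5/6z)/(1 − 1/6z).

Find x<0 with |R(x)|<1.
x=-1.75: |R|=0.3548
R=−1: 1+5/6x = −1+1/6x ⇒ -2/3x=2 ⇒ x=2/(-2/3)=-3.0000
Confirm numerically:
  x=-2.585: |R|=0.80664 <1
  x=-1.719: |R|=0.33618 <1
  x=-1.632: |R|=0.28302 <1
  x=-1.606: |R|=0.26689 <1
  x=-3.386: |R|=1.16450 >1
  x=-3.342: |R|=1.14644 >1
So |R|<1 on (-3.0000, 0).

(-3.0000, 0).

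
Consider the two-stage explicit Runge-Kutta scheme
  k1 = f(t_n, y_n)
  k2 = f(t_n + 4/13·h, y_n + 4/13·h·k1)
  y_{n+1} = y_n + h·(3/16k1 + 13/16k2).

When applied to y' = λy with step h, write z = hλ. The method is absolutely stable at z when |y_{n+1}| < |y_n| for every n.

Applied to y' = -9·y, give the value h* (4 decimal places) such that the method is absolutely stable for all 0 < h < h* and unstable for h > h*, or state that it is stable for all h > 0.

(-4.0000,0); λ=-9 ⇒ h* = (4)/9 = 0.4444.

Test eqn y'=λy, z=hλ:
  k1=λy_n ⇒ h·k1=z·y_n;  k2=λ(1+4/13z)y_n ⇒ h·k2=z(1+4/13z)y_n
  y_{n+1}/y_n = 1 + 3/16z + 13/16z(1+4/13z) = 1 + z + 1/4z²
  Hence R(z) = 1 + z + 1/4z².

Boundary: |R(x)|=1, x<0.
x=-0.5: |R|=0.5625
R=1: x+1/4x²=0 ⇒ x=−4=-4.0000; min R=1−1/(4·1/4)=0.0000>−1
Confirm numerically:
  x=-3.801: |R|=0.81090 <1
  x=-3.201: |R|=0.36060 <1
  x=-2.621: |R|=0.09641 <1
  x=-2.145: |R|=0.00526 <1
  x=-4.381: |R|=1.41729 >1
  x=-4.364: |R|=1.39712 >1
  x=-4.070: |R|=1.07123 >1
Interval (-4.0000, 0).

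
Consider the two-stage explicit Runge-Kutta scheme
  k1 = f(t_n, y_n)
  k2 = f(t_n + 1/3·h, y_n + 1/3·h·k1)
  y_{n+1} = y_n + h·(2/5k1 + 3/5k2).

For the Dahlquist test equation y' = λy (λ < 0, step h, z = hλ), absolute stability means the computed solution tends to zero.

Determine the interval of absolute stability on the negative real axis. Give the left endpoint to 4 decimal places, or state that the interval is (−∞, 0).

Test eqn y'=λy, z=hλ:
  k1=λy_n ⇒ h·k1=z·y_n;  k2=λ(1+1/3z)y_n ⇒ h·k2=z(1+1/3z)y_n
  y_{n+1}/y_n = 1 + 2/5z + 3/5z(1+1/3z) = 1 + z + 1/5z²
  Hence R(z) = 1 + z + 1/5z².

Solve |R(x)|<1 on ℝ⁻.
x=-1.71: |R|=0.1252
R=1: x+1/5x²=0 ⇒ x=−5=-5.0000; min R=1−1/(4·1/5)=-0.2500>−1
Confirm numerically:
  x=-3.957: |R|=0.17457 <1
  x=-3.696: |R|=0.03608 <1
  x=-2.973: |R|=0.20525 <1
  x=-2.539: |R|=0.24970 <1
  x=-5.504: |R|=1.55480 >1
  x=-5.364: |R|=1.39050 >1
  x=-5.147: |R|=1.15132 >1
So |R|<1 on (-5.0000, 0).

(-5.0000, 0).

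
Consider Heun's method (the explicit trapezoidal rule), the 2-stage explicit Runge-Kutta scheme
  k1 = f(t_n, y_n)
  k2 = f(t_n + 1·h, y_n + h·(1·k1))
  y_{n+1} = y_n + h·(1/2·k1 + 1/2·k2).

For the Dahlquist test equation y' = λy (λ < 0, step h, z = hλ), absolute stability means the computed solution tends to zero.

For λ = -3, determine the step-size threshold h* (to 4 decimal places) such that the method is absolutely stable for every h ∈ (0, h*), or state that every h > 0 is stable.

(-2.0000,0); λ=-3 ⇒ h* = 0.6667.

On y'=λy, z=hλ:
  order 2, 2-stage ⇒ R(z)=1+z+z^2/2
  (e.g. R(-0.7)=0.54500, |R|=0.54500)

Solve |R(x)|<1 on ℝ⁻.
x=-0.7: |R|=0.5450
|R(-2.3)|=1.3450 |R(-1.83)|=0.8445 |R(-1.45)|=0.6013
Bisect:
  x_lo=-2.4935 |R|=1.6153  x_hi=-0.1407 |R|=0.8692
  mid=-1.31708 |R|=0.55027 →hi
  mid=-1.90529 |R|=0.90978 →hi
  mid=-2.19940 |R|=1.21928 →lo
  mid=-2.05235 |R|=1.05372 →lo
  mid=-1.97882 |R|=0.97905 →hi
  mid=-2.01559 |R|=1.01571 →lo
  mid=-1.99720 |R|=0.99721 →hi
  ...
  [-2.00008,-1.99993] ⇒ x*=-2.0000
Stable set (-2.0000, 0).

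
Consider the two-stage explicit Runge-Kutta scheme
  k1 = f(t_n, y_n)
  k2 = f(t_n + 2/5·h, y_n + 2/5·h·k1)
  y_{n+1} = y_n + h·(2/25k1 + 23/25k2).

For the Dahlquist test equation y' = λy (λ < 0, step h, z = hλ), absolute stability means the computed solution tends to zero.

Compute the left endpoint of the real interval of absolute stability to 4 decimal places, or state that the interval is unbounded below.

z* = -2.7174.

Set f=λy, z=hλ:
  k1=λy_n ⇒ h·k1=z·y_n;  k2=λ(1+2/5z)y_n ⇒ h·k2=z(1+2/5z)y_n
  y_{n+1}/y_n = 1 + 2/25z + 23/25z(1+2/5z) = 1 + z + 46/125z²
  so R(z) = 1 + z + 46/125z².

Solve |R(x)|<1 on ℝ⁻.
x=-0.47: |R|=0.6113
R=1: x+46/125x²=0 ⇒ x=−125/46=-2.7174; min R=1−1/(4·46/125)=0.3207>−1
Confirm numerically:
  x=-2.545: |R|=0.83855 <1
  x=-2.206: |R|=0.58485 <1
  x=-1.447: |R|=0.32352 <1
  x=-3.177: |R|=1.53735 >1
  x=-2.945: |R|=1.24667 >1
So |R|<1 on (-2.7174, 0).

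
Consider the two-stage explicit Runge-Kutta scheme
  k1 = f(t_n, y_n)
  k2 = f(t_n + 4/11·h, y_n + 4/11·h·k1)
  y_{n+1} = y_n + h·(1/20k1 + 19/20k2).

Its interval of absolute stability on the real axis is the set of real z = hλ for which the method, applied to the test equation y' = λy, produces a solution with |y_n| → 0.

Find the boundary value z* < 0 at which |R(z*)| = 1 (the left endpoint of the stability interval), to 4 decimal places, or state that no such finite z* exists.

Set f=λy, z=hλ:
  k1=λy_n ⇒ h·k1=z·y_n;  k2=λ(1+4/11z)y_n ⇒ h·k2=z(1+4/11z)y_n
  y_{n+1}/y_n = 1 + 1/20z + 19/20z(1+4/11z) = 1 + z + 19/55z²
  so R(z) = 1 + z + 19/55z².

Find x<0 with |R(x)|<1.
x=-1.48: |R|=0.2767
R=1: x+19/55x²=0 ⇒ x=−55/19=-2.8947; min R=1−1/(4·19/55)=0.2763>−1
Confirm numerically:
  x=-1.719: |R|=0.30180 <1
  x=-1.371: |R|=0.27833 <1
  x=-1.192: |R|=0.29884 <1
  x=-3.121: |R|=1.24395 >1
  x=-3.013: |R|=1.12309 >1
Stable set (-2.8947, 0).

z* = -2.8947.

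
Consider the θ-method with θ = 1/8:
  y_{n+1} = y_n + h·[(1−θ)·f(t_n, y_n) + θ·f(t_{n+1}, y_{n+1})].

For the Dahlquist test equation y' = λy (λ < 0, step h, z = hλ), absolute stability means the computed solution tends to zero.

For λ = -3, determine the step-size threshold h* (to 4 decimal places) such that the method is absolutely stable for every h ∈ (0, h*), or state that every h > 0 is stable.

With y'=λy (z=hλ):
  y_{n+1} = y_n + z·[7/8·y_n + 1/8·y_{n+1}] ⇒ (1 − 1/8z)y_{n+1} = (1 + 7/8z)y_n
  Hence R(z) = (1 + 7/8z)/(1 − 1/8z).

Solve |R(x)|<1 on ℝ⁻.
x=-1.01: |R|=0.1032
R=−1: 1+7/8x = −1+1/8x ⇒ -3/4x=2 ⇒ x=2/(-3/4)=-2.6667
Confirm numerically:
  x=-2.026: |R|=0.61660 <1
  x=-1.849: |R|=0.50188 <1
  x=-1.769: |R|=0.44866 <1
  x=-2.879: |R|=1.11711 >1
  x=-2.738: |R|=1.03986 >1
So |R|<1 on (-2.6667, 0).

(-2.6667,0); λ=-3 ⇒ h* = (8/3)/3 = 0.8889.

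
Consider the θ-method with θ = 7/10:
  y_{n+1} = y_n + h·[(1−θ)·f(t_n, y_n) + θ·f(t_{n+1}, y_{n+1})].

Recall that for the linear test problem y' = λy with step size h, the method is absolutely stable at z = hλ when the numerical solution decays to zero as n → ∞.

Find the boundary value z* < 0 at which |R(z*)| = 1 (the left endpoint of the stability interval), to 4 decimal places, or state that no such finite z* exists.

On y'=λy, z=hλ:
  y_{n+1} = y_n + z·[3/10·y_n + 7/10·y_{n+1}] ⇒ (1 − 7/10z)y_{n+1} = (1 + 3/10z)y_n
  R(z) = (1 + 3/10z)/(1 − 7/10z).

Boundary: |R(x)|=1, x<0.
x=-0.93: |R|=0.4367
x=-2: |R|=0.1667
x=-10: |R|=0.2500
x=-100: |R|=0.4085
θ=7/10≥1/2 ⇒ |1+3/10x|<|1−7/10x| ∀x<0 ⇒ unbounded interval.

(−∞, 0) — no finite endpoint.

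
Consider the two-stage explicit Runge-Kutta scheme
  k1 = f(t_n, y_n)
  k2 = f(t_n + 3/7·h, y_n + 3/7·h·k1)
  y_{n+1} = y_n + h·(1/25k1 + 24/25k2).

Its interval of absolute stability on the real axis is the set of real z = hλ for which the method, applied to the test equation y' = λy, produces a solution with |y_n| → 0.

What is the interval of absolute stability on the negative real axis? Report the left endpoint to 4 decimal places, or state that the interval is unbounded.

With y'=λy (z=hλ):
  k1=λy_n ⇒ h·k1=z·y_n;  k2=λ(1+3/7z)y_n ⇒ h·k2=z(1+3/7z)y_n
  y_{n+1}/y_n = 1 + 1/25z + 24/25z(1+3/7z) = 1 + z + 72/175z²
  ⇒ R(z) = 1 + z + 72/175z².

Solve |R(x)|<1 on ℝ⁻.
x=-0.75: |R|=0.4814
R=1: x+72/175x²=0 ⇒ x=−175/72=-2.4306; min R=1−1/(4·72/175)=0.3924>−1
Confirm numerically:
  x=-2.223: |R|=0.81017 <1
  x=-2.115: |R|=0.72541 <1
  x=-1.979: |R|=0.63234 <1
  x=-1.171: |R|=0.39317 <1
  x=-2.982: |R|=1.67656 >1
  x=-2.906: |R|=1.56845 >1
Stable set (-2.4306, 0).

z∈(-2.4306,0).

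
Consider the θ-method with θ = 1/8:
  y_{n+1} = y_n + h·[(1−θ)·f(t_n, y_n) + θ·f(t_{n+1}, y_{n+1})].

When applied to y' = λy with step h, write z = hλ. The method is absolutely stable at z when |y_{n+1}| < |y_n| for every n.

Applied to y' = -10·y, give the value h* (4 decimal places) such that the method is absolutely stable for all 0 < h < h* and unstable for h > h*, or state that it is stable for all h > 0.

(-2.6667,0); λ=-10 ⇒ h* = (8/3)/10 = 0.2667.

On y'=λy, z=hλ:
  y_{n+1} = y_n + z·[7/8·y_n + 1/8·y_{n+1}] ⇒ (1 − 1/8z)y_{n+1} = (1 + 7/8z)y_n
  so R(z) = (1 + 7/8z)/(1 − 1/8z).

Need |R(x)|<1, x<0.
x=-1.11: |R|=0.0252
R=−1: 1+7/8x = −1+1/8x ⇒ -3/4x=2 ⇒ x=2/(-3/4)=-2.6667
Confirm numerically:
  x=-2.117: |R|=0.67401 <1
  x=-1.642: |R|=0.36237 <1
  x=-1.501: |R|=0.26387 <1
  x=-1.165: |R|=0.01691 <1
  x=-3.205: |R|=1.28826 >1
  x=-3.168: |R|=1.26934 >1
  x=-2.829: |R|=1.08994 >1
Stable set (-2.6667, 0).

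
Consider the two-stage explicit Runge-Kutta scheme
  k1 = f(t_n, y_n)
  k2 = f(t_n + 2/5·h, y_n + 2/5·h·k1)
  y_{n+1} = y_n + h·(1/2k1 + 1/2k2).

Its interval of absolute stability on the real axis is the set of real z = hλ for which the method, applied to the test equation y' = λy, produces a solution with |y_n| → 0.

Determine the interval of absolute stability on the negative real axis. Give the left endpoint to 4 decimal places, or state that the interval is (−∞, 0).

With y'=λy (z=hλ):
  k1=λy_n ⇒ h·k1=z·y_n;  k2=λ(1+2/5z)y_n ⇒ h·k2=z(1+2/5z)y_n
  y_{n+1}/y_n = 1 + 1/2z + 1/2z(1+2/5z) = 1 + z + 1/5z²
  R(z) = 1 + z + 1/5z².

Solve |R(x)|<1 on ℝ⁻.
x=-0.81: |R|=0.3212
R=1: x+1/5x²=0 ⇒ x=−5=-5.0000; min R=1−1/(4·1/5)=-0.2500>−1
Confirm numerically:
  x=-4.658: |R|=0.68139 <1
  x=-3.935: |R|=0.16185 <1
  x=-3.030: |R|=0.19382 <1
  x=-2.838: |R|=0.22715 <1
  x=-5.220: |R|=1.22968 >1
  x=-5.113: |R|=1.11555 >1
Interval (-5.0000, 0).

z∈(-5.0000,0).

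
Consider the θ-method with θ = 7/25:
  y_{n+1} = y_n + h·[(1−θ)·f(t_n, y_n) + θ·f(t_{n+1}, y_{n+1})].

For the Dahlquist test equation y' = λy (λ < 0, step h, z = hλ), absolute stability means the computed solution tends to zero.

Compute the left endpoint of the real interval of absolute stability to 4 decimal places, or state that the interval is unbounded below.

left endpoint -4.5455.

With y'=λy (z=hλ):
  y_{n+1} = y_n + z·[18/25·y_n + 7/25·y_{n+1}] ⇒ (1 − 7/25z)y_{n+1} = (1 + 18/25z)y_n
  so R(z) = (1 + 18/25z)/(1 − 7/25z).

Find x<0 with |R(x)|<1.
x=-0.87: |R|=0.3004
R=−1: 1+18/25x = −1+7/25x ⇒ -11/25x=2 ⇒ x=2/(-11/25)=-4.5455
Confirm numerically:
  x=-3.936: |R|=0.87243 <1
  x=-2.796: |R|=0.56825 <1
  x=-1.860: |R|=0.22304 <1
  x=-4.863: |R|=1.05916 >1
  x=-4.828: |R|=1.05286 >1
  x=-4.665: |R|=1.02281 >1
Interval (-4.5455, 0).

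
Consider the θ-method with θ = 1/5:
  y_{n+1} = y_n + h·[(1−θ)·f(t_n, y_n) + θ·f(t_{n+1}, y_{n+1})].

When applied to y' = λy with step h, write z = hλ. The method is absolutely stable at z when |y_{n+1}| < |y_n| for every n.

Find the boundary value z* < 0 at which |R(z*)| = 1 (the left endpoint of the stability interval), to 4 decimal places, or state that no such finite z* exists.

Set f=λy, z=hλ:
  y_{n+1} = y_n + z·[4/5·y_n + 1/5·y_{n+1}] ⇒ (1 − 1/5z)y_{n+1} = (1 + 4/5z)y_n
  Hence R(z) = (1 + 4/5z)/(1 − 1/5z).

Boundary: |R(x)|=1, x<0.
x=-0.49: |R|=0.5537
R=−1: 1+4/5x = −1+1/5x ⇒ -3/5x=2 ⇒ x=2/(-3/5)=-3.3333
Confirm numerically:
  x=-2.971: |R|=0.86363 <1
  x=-2.320: |R|=0.58470 <1
  x=-2.120: |R|=0.48876 <1
  x=-3.466: |R|=1.04701 >1
  x=-3.404: |R|=1.02523 >1
Stable set (-3.3333, 0).

left endpoint -3.3333.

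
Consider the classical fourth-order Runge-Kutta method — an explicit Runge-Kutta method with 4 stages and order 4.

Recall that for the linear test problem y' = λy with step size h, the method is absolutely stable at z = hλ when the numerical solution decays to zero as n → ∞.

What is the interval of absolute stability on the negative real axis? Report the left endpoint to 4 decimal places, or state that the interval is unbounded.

z∈(-2.7853,0).

Test eqn y'=λy, z=hλ:
  order 4, 4-stage ⇒ R(z)=1+z+z^2/2+z^3/6+z^4/24
  (e.g. R(-1.08)=0.34994, |R|=0.34994)

Need |R(x)|<1, x<0.
x=-1.08: |R|=0.3499
|R(-2.4)|=0.5584 |R(-2.01)|=0.3367 |R(-0.72)|=0.4882
Bisect:
  x_lo=-3.3460 |R|=2.2311  x_hi=-0.3862 |R|=0.6797
  mid=-1.86612 |R|=0.29728 →hi
  mid=-2.60606 |R|=0.76173 →hi
  mid=-2.97603 |R|=1.32778 →lo
  mid=-2.79105 |R|=1.00871 →lo
  mid=-2.69855 |R|=0.87691 →hi
  mid=-2.74480 |R|=0.94065 →hi
  mid=-2.76792 |R|=0.97413 →hi
  mid=-2.77949 |R|=0.99128 →hi
  mid=-2.78527 |R|=0.99996 →hi
  ...
  [-2.78545,-2.78527] ⇒ x*=-2.7853
Interval (-2.7853, 0).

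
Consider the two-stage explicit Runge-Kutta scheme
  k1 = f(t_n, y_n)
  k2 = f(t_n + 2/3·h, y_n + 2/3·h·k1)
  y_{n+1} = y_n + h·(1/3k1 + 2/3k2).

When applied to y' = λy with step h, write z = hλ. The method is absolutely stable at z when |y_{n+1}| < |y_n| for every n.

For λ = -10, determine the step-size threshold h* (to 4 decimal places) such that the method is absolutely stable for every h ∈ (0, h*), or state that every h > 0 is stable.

Set f=λy, z=hλ:
  k1=λy_n ⇒ h·k1=z·y_n;  k2=λ(1+2/3z)y_n ⇒ h·k2=z(1+2/3z)y_n
  y_{n+1}/y_n = 1 + 1/3z + 2/3z(1+2/3z) = 1 + z + 4/9z²
  R(z) = 1 + z + 4/9z².

Boundary: |R(x)|=1, x<0.
x=-1.11: |R|=0.4376
R=1: x+4/9x²=0 ⇒ x=−9/4=-2.2500; min R=1−1/(4·4/9)=0.4375>−1
Confirm numerically:
  x=-2.186: |R|=0.93782 <1
  x=-2.178: |R|=0.93030 <1
  x=-2.167: |R|=0.92006 <1
  x=-1.678: |R|=0.57342 <1
  x=-2.682: |R|=1.51494 >1
  x=-2.619: |R|=1.42952 >1
  x=-2.430: |R|=1.19440 >1
Interval (-2.2500, 0).

(-2.2500,0); λ=-10 ⇒ h* = (9/4)/10 = 0.2250.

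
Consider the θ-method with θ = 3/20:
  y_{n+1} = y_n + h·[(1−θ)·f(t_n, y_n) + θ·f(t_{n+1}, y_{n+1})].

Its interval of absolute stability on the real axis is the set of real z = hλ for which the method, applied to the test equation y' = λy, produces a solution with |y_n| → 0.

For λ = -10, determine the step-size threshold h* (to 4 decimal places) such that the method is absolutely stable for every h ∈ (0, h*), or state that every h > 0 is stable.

(-2.8571,0); λ=-10 ⇒ h* = (20/7)/10 = 0.2857.

With y'=λy (z=hλ):
  y_{n+1} = y_n + z·[17/20·y_n + 3/20·y_{n+1}] ⇒ (1 − 3/20z)y_{n+1} = (1 + 17/20z)y_n
  ⇒ R(z) = (1 + 17/20z)/(1 − 3/20z).

Boundary: |R(x)|=1, x<0.
x=-0.97: |R|=0.1532
R=−1: 1+17/20x = −1+3/20x ⇒ -7/10x=2 ⇒ x=2/(-7/10)=-2.8571
Confirm numerically:
  x=-2.779: |R|=0.96139 <1
  x=-1.949: |R|=0.50811 <1
  x=-1.655: |R|=0.32586 <1
  x=-1.317: |R|=0.09975 <1
  x=-3.406: |R|=1.25429 >1
  x=-3.137: |R|=1.13322 >1
Stable set (-2.8571, 0).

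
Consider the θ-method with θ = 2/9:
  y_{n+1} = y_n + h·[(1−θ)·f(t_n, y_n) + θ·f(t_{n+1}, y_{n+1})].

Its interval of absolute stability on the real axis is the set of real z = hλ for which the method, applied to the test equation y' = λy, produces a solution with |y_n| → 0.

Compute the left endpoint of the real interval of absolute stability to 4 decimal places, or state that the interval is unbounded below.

On y'=λy, z=hλ:
  y_{n+1} = y_n + z·[7/9·y_n + 2/9·y_{n+1}] ⇒ (1 − 2/9z)y_{n+1} = (1 + 7/9z)y_n
  R(z) = (1 + 7/9z)/(1 − 2/9z).

Need |R(x)|<1, x<0.
x=-0.57: |R|=0.4941
R=−1: 1+7/9x = −1+2/9x ⇒ -5/9x=2 ⇒ x=2/(-5/9)=-3.6000
Confirm numerically:
  x=-3.574: |R|=0.99195 <1
  x=-2.917: |R|=0.76979 <1
  x=-2.758: |R|=0.70998 <1
  x=-4.175: |R|=1.16571 >1
  x=-3.922: |R|=1.09558 >1
So |R|<1 on (-3.6000, 0).

z* = -3.6000.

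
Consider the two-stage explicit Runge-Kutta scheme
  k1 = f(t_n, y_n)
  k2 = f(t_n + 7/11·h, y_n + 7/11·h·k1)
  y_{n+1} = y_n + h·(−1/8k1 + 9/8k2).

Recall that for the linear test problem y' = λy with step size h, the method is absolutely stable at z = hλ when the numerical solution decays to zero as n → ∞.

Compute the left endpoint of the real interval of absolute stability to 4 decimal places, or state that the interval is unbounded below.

Test eqn y'=λy, z=hλ:
  k1=λy_n ⇒ h·k1=z·y_n;  k2=λ(1+7/11z)y_n ⇒ h·k2=z(1+7/11z)y_n
  y_{n+1}/y_n = 1 − 1/8z + 9/8z(1+7/11z) = 1 + z + 63/88z²
  R(z) = 1 + z + 63/88z².

Need |R(x)|<1, x<0.
x=-1.21: |R|=0.8382
R=1: x+63/88x²=0 ⇒ x=−88/63=-1.3968; min R=1−1/(4·63/88)=0.6508>−1
Confirm numerically:
  x=-1.010: |R|=0.72030 <1
  x=-0.976: |R|=0.70596 <1
  x=-0.740: |R|=0.65203 <1
  x=-1.674: |R|=1.33217 >1
  x=-1.673: |R|=1.33078 >1
  x=-1.475: |R|=1.08255 >1
So |R|<1 on (-1.3968, 0).

z* = -1.3968.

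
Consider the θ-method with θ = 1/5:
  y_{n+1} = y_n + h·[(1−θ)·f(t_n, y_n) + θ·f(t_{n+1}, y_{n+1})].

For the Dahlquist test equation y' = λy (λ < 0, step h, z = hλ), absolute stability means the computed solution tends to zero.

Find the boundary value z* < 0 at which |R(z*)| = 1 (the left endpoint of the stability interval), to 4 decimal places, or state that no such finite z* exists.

z* = -3.3333.

Test eqn y'=λy, z=hλ:
  y_{n+1} = y_n + z·[4/5·y_n + 1/5·y_{n+1}] ⇒ (1 − 1/5z)y_{n+1} = (1 + 4/5z)y_n
  ⇒ R(z) = (1 + 4/5z)/(1 − 1/5z).

Boundary: |R(x)|=1, x<0.
x=-1.15: |R|=0.0650
R=−1: 1+4/5x = −1+1/5x ⇒ -3/5x=2 ⇒ x=2/(-3/5)=-3.3333
Confirm numerically:
  x=-2.890: |R|=0.83143 <1
  x=-2.317: |R|=0.58330 <1
  x=-2.088: |R|=0.47291 <1
  x=-1.921: |R|=0.38781 <1
  x=-3.833: |R|=1.16970 >1
  x=-3.534: |R|=1.07054 >1
  x=-3.396: |R|=1.02239 >1
Stable set (-3.3333, 0).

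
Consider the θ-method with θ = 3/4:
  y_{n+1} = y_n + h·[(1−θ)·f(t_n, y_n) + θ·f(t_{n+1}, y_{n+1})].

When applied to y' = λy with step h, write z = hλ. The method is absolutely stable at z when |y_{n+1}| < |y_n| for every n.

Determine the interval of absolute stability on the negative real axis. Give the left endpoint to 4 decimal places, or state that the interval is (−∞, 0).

Test eqn y'=λy, z=hλ:
  y_{n+1} = y_n + z·[1/4·y_n + 3/4·y_{n+1}] ⇒ (1 − 3/4z)y_{n+1} = (1 + 1/4z)y_n
  ⇒ R(z) = (1 + 1/4z)/(1 − 3/4z).

Find x<0 with |R(x)|<1.
x=-1.11: |R|=0.3943
x=-2: |R|=0.2000
x=-10: |R|=0.1765
x=-100: |R|=0.3158
θ=3/4≥1/2 ⇒ |1+1/4x|<|1−3/4x| ∀x<0 ⇒ stable on all of ℝ⁻.

unbounded; (−∞, 0).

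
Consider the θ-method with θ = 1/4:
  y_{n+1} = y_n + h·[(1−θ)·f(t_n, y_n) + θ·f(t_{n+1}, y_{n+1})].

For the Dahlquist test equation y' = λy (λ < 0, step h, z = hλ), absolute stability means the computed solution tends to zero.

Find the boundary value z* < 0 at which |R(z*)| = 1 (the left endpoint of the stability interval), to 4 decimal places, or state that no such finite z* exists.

On y'=λy, z=hλ:
  y_{n+1} = y_n + z·[3/4·y_n + 1/4·y_{n+1}] ⇒ (1 − 1/4z)y_{n+1} = (1 + 3/4z)y_n
  Hence R(z) = (1 + 3/4z)/(1 − 1/4z).

Solve |R(x)|<1 on ℝ⁻.
x=-0.48: |R|=0.5714
R=−1: 1+3/4x = −1+1/4x ⇒ -1/2x=2 ⇒ x=2/(-1/2)=-4.0000
Confirm numerically:
  x=-3.979: |R|=0.99474 <1
  x=-2.932: |R|=0.69186 <1
  x=-2.388: |R|=0.49530 <1
  x=-4.479: |R|=1.11299 >1
  x=-4.412: |R|=1.09796 >1
  x=-4.221: |R|=1.05376 >1
Stable set (-4.0000, 0).

z* = -4.0000.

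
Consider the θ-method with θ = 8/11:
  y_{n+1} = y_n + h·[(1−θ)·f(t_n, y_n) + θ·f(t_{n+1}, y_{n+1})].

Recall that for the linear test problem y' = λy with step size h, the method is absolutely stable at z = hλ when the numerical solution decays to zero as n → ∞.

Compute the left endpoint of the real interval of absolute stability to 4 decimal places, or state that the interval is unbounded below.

With y'=λy (z=hλ):
  y_{n+1} = y_n + z·[3/11·y_n + 8/11·y_{n+1}] ⇒ (1 − 8/11z)y_{n+1} = (1 + 3/11z)y_n
  Hence R(z) = (1 + 3/11z)/(1 − 8/11z).

Find x<0 with |R(x)|<1.
x=-1.24: |R|=0.3480
x=-2: |R|=0.1852
x=-10: |R|=0.2088
x=-100: |R|=0.3564
θ=8/11≥1/2 ⇒ |1+3/11x|<|1−8/11x| ∀x<0 ⇒ interval (−∞,0).

unbounded; (−∞, 0).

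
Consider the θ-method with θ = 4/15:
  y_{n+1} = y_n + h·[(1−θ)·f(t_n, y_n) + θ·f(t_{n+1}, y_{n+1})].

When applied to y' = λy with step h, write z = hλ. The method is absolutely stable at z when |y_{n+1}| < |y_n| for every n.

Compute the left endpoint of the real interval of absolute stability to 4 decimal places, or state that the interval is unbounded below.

On y'=λy, z=hλ:
  y_{n+1} = y_n + z·[11/15·y_n + 4/15·y_{n+1}] ⇒ (1 − 4/15z)y_{n+1} = (1 + 11/15z)y_n
  ⇒ R(z) = (1 + 11/15z)/(1 − 4/15z).

Need |R(x)|<1, x<0.
x=-0.46: |R|=0.5903
R=−1: 1+11/15x = −1+4/15x ⇒ -7/15x=2 ⇒ x=2/(-7/15)=-4.2857
Confirm numerically:
  x=-3.875: |R|=0.90574 <1
  x=-3.336: |R|=0.76545 <1
  x=-3.053: |R|=0.68290 <1
  x=-4.774: |R|=1.10025 >1
  x=-4.489: |R|=1.04318 >1
Stable set (-4.2857, 0).

left endpoint -4.2857.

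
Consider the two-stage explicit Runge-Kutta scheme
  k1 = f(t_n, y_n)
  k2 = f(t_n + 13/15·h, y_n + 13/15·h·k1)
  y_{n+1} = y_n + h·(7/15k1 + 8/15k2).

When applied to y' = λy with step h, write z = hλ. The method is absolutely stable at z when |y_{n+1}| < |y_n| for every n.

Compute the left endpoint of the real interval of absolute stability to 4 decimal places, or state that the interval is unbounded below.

left endpoint -2.1635.

Set f=λy, z=hλ:
  k1=λy_n ⇒ h·k1=z·y_n;  k2=λ(1+13/15z)y_n ⇒ h·k2=z(1+13/15z)y_n
  y_{n+1}/y_n = 1 + 7/15z + 8/15z(1+13/15z) = 1 + z + 104/225z²
  Hence R(z) = 1 + z + 104/225z².

Need |R(x)|<1, x<0.
x=-1.1: |R|=0.4593
R=1: x+104/225x²=0 ⇒ x=−225/104=-2.1635; min R=1−1/(4·104/225)=0.4591>−1
Confirm numerically:
  x=-1.857: |R|=0.73695 <1
  x=-1.563: |R|=0.56619 <1
  x=-1.250: |R|=0.47222 <1
  x=-2.532: |R|=1.43132 >1
  x=-2.196: |R|=1.03303 >1
Interval (-2.1635, 0).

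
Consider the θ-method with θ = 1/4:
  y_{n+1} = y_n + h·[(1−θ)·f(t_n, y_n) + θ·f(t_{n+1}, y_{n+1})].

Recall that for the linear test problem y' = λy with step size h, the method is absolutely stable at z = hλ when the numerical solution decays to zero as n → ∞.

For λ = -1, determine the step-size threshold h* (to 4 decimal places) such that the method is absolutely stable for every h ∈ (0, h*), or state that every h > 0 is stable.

Test eqn y'=λy, z=hλ:
  y_{n+1} = y_n + z·[3/4·y_n + 1/4·y_{n+1}] ⇒ (1 − 1/4z)y_{n+1} = (1 + 3/4z)y_n
  Hence R(z) = (1 + 3/4z)/(1 − 1/4z).

Boundary: |R(x)|=1, x<0.
x=-1.27: |R|=0.0361
R=−1: 1+3/4x = −1+1/4x ⇒ -1/2x=2 ⇒ x=2/(-1/2)=-4.0000
Confirm numerically:
  x=-3.798: |R|=0.94819 <1
  x=-3.611: |R|=0.89778 <1
  x=-3.226: |R|=0.78577 <1
  x=-1.933: |R|=0.30322 <1
  x=-4.516: |R|=1.12118 >1
  x=-4.262: |R|=1.06342 >1
  x=-4.235: |R|=1.05707 >1
Interval (-4.0000, 0).

(-4.0000,0); λ=-1 ⇒ h* = (4)/1 = 4.0000.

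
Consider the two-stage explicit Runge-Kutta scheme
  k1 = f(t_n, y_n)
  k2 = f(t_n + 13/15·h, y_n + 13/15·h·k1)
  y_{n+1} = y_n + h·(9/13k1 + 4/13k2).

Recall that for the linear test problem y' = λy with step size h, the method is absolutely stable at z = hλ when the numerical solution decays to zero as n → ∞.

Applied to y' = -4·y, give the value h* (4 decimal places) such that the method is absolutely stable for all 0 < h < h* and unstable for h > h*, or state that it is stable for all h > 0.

(-3.7500,0); λ=-4 ⇒ h* = (15/4)/4 = 0.9375.

With y'=λy (z=hλ):
  k1=λy_n ⇒ h·k1=z·y_n;  k2=λ(1+13/15z)y_n ⇒ h·k2=z(1+13/15z)y_n
  y_{n+1}/y_n = 1 + 9/13z + 4/13z(1+13/15z) = 1 + z + 4/15z²
  ⇒ R(z) = 1 + z + 4/15z².

Find x<0 with |R(x)|<1.
x=-0.98: |R|=0.2761
R=1: x+4/15x²=0 ⇒ x=−15/4=-3.7500; min R=1−1/(4·4/15)=0.0625>−1
Confirm numerically:
  x=-3.363: |R|=0.65294 <1
  x=-2.542: |R|=0.18114 <1
  x=-1.974: |R|=0.06511 <1
  x=-4.142: |R|=1.43298 >1
  x=-3.988: |R|=1.25311 >1
So |R|<1 on (-3.7500, 0).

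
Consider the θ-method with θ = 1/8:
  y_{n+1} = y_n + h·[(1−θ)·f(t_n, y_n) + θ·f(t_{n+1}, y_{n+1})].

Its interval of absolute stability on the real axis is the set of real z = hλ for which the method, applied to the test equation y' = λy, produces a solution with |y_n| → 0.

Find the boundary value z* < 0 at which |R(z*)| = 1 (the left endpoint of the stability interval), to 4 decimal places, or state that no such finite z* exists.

Set f=λy, z=hλ:
  y_{n+1} = y_n + z·[7/8·y_n + 1/8·y_{n+1}] ⇒ (1 − 1/8z)y_{n+1} = (1 + 7/8z)y_n
  R(z) = (1 + 7/8z)/(1 − 1/8z).

Boundary: |R(x)|=1, x<0.
x=-1.42: |R|=0.2059
R=−1: 1+7/8x = −1+1/8x ⇒ -3/4x=2 ⇒ x=2/(-3/4)=-2.6667
Confirm numerically:
  x=-2.456: |R|=0.87911 <1
  x=-1.937: |R|=0.55942 <1
  x=-1.667: |R|=0.37954 <1
  x=-1.409: |R|=0.19800 <1
  x=-2.833: |R|=1.09213 >1
  x=-2.713: |R|=1.02595 >1
Interval (-2.6667, 0).

left endpoint -2.6667.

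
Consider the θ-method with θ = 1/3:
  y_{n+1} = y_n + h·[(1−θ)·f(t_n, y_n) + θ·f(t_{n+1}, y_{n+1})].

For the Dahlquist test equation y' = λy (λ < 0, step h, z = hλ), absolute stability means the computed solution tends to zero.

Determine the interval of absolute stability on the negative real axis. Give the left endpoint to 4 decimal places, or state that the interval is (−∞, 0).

With y'=λy (z=hλ):
  y_{n+1} = y_n + z·[2/3·y_n + 1/3·y_{n+1}] ⇒ (1 − 1/3z)y_{n+1} = (1 + 2/3z)y_n
  ⇒ R(z) = (1 + 2/3z)/(1 − 1/3z).

Need |R(x)|<1, x<0.
x=-0.44: |R|=0.6163
R=−1: 1+2/3x = −1+1/3x ⇒ -1/3x=2 ⇒ x=2/(-1/3)=-6.0000
Confirm numerically:
  x=-5.512: |R|=0.94267 <1
  x=-5.442: |R|=0.93390 <1
  x=-4.924: |R|=0.86421 <1
  x=-4.154: |R|=0.74196 <1
  x=-6.501: |R|=1.05273 >1
  x=-6.306: |R|=1.03288 >1
  x=-6.215: |R|=1.02333 >1
Interval (-6.0000, 0).

(-6.0000, 0).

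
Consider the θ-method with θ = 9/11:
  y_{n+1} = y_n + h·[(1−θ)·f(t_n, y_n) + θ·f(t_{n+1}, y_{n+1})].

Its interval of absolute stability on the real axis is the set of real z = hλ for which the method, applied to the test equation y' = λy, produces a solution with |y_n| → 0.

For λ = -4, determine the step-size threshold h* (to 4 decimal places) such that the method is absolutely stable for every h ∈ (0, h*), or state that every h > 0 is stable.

Set f=λy, z=hλ:
  y_{n+1} = y_n + z·[2/11·y_n + 9/11·y_{n+1}] ⇒ (1 − 9/11z)y_{n+1} = (1 + 2/11z)y_n
  R(z) = (1 + 2/11z)/(1 − 9/11z).

Find x<0 with |R(x)|<1.
x=-0.81: |R|=0.5128
x=-2: |R|=0.2414
x=-10: |R|=0.0891
x=-100: |R|=0.2075
θ=9/11≥1/2 ⇒ |1+2/11x|<|1−9/11x| ∀x<0 ⇒ stable on all of ℝ⁻.

(−∞, 0) — no finite endpoint. Any h>0 works for λ=-4.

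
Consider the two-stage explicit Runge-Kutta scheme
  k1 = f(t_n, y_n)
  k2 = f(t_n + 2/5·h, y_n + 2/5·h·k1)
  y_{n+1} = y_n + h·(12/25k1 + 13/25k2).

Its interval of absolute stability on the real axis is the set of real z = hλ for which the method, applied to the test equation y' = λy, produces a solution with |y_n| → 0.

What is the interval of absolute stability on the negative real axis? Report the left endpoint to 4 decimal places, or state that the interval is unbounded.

z∈(-4.8077,0).

Test eqn y'=λy, z=hλ:
  k1=λy_n ⇒ h·k1=z·y_n;  k2=λ(1+2/5z)y_n ⇒ h·k2=z(1+2/5z)y_n
  y_{n+1}/y_n = 1 + 12/25z + 13/25z(1+2/5z) = 1 + z + 26/125z²
  Hence R(z) = 1 + z + 26/125z².

Need |R(x)|<1, x<0.
x=-1.08: |R|=0.1626
R=1: x+26/125x²=0 ⇒ x=−125/26=-4.8077; min R=1−1/(4·26/125)=-0.2019>−1
Confirm numerically:
  x=-3.340: |R|=0.01964 <1
  x=-3.281: |R|=0.04189 <1
  x=-2.623: |R|=0.19193 <1
  x=-2.421: |R|=0.20186 <1
  x=-5.273: |R|=1.51034 >1
  x=-5.047: |R|=1.25122 >1
Stable set (-4.8077, 0).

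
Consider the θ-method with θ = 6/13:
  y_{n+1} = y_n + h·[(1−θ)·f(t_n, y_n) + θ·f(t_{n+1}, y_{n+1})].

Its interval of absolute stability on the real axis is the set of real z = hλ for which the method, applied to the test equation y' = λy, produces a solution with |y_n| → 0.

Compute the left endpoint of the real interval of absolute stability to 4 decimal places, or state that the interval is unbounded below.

With y'=λy (z=hλ):
  y_{n+1} = y_n + z·[7/13·y_n + 6/13·y_{n+1}] ⇒ (1 − 6/13z)y_{n+1} = (1 + 7/13z)y_n
  R(z) = (1 + 7/13z)/(1 − 6/13z).

Find x<0 with |R(x)|<1.
x=-1.32: |R|=0.1797
R=−1: 1+7/13x = −1+6/13x ⇒ -1/13x=2 ⇒ x=2/(-1/13)=-26.0000
Confirm numerically:
  x=-17.961: |R|=0.93343 <1
  x=-13.136: |R|=0.85989 <1
  x=-13.013: |R|=0.85741 <1
  x=-26.305: |R|=1.00179 >1
  x=-26.158: |R|=1.00093 >1
So |R|<1 on (-26.0000, 0).

z* = -26.0000.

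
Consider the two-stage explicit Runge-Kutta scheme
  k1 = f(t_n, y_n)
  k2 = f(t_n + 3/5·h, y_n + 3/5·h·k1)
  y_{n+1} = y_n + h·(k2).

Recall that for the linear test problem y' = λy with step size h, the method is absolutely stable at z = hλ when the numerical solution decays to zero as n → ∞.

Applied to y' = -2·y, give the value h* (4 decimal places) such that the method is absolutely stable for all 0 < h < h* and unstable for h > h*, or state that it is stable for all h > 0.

Set f=λy, z=hλ:
  k1=λy_n ⇒ h·k1=z·y_n;  k2=λ(1+3/5z)y_n ⇒ h·k2=z(1+3/5z)y_n
  y_{n+1}/y_n = 1 + z(1+3/5z) = 1 + z + 3/5z²
  so R(z) = 1 + z + 3/5z².

Find x<0 with |R(x)|<1.
x=-0.44: |R|=0.6762
R=1: x+3/5x²=0 ⇒ x=−5/3=-1.6667; min R=1−1/(4·3/5)=0.5833>−1
Confirm numerically:
  x=-1.546: |R|=0.88807 <1
  x=-1.062: |R|=0.61471 <1
  x=-0.981: |R|=0.59642 <1
  x=-1.823: |R|=1.17100 >1
  x=-1.779: |R|=1.11990 >1
So |R|<1 on (-1.6667, 0).

(-1.6667,0); λ=-2 ⇒ h* = (5/3)/2 = 0.8333.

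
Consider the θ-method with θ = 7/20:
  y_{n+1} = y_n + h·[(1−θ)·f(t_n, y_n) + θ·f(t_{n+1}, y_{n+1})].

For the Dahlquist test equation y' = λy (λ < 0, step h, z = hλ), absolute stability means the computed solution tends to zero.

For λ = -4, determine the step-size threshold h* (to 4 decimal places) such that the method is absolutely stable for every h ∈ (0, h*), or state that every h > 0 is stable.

Test eqn y'=λy, z=hλ:
  y_{n+1} = y_n + z·[13/20·y_n + 7/20·y_{n+1}] ⇒ (1 − 7/20z)y_{n+1} = (1 + 13/20z)y_n
  so R(z) = (1 + 13/20z)/(1 − 7/20z).

Find x<0 with |R(x)|<1.
x=-1.77: |R|=0.0929
R=−1: 1+13/20x = −1+7/20x ⇒ -3/10x=2 ⇒ x=2/(-3/10)=-6.6667
Confirm numerically:
  x=-6.283: |R|=0.96402 <1
  x=-5.423: |R|=0.87126 <1
  x=-5.327: |R|=0.85969 <1
  x=-3.274: |R|=0.52570 <1
  x=-7.192: |R|=1.04481 >1
  x=-7.130: |R|=1.03977 >1
So |R|<1 on (-6.6667, 0).

(-6.6667,0); λ=-4 ⇒ h* = (20/3)/4 = 1.6667.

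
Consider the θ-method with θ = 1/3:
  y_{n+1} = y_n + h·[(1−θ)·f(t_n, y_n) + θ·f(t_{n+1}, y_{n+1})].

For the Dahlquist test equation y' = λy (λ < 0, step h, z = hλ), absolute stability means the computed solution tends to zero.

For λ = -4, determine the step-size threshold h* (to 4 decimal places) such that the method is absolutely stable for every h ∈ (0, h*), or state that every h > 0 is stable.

On y'=λy, z=hλ:
  y_{n+1} = y_n + z·[2/3·y_n + 1/3·y_{n+1}] ⇒ (1 − 1/3z)y_{n+1} = (1 + 2/3z)y_n
  so R(z) = (1 + 2/3z)/(1 − 1/3z).

Boundary: |R(x)|=1, x<0.
x=-1.53: |R|=0.0132
R=−1: 1+2/3x = −1+1/3x ⇒ -1/3x=2 ⇒ x=2/(-1/3)=-6.0000
Confirm numerically:
  x=-5.863: |R|=0.98454 <1
  x=-4.967: |R|=0.87034 <1
  x=-4.534: |R|=0.80542 <1
  x=-3.682: |R|=0.65310 <1
  x=-6.345: |R|=1.03692 >1
  x=-6.096: |R|=1.01055 >1
So |R|<1 on (-6.0000, 0).

(-6.0000,0); λ=-4 ⇒ h* = (6)/4 = 1.5000.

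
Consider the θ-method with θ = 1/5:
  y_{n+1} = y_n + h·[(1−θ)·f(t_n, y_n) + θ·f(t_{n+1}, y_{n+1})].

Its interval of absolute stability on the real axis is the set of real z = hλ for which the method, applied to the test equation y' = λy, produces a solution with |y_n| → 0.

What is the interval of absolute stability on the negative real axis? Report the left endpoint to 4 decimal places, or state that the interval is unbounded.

z∈(-3.3333,0).

On y'=λy, z=hλ:
  y_{n+1} = y_n + z·[4/5·y_n + 1/5·y_{n+1}] ⇒ (1 − 1/5z)y_{n+1} = (1 + 4/5z)y_n
  Hence R(z) = (1 + 4/5z)/(1 − 1/5z).

Need |R(x)|<1, x<0.
x=-0.9: |R|=0.2373
R=−1: 1+4/5x = −1+1/5x ⇒ -3/5x=2 ⇒ x=2/(-3/5)=-3.3333
Confirm numerically:
  x=-3.310: |R|=0.99158 <1
  x=-2.993: |R|=0.87226 <1
  x=-1.368: |R|=0.07412 <1
  x=-3.501: |R|=1.05917 >1
  x=-3.496: |R|=1.05744 >1
Stable set (-3.3333, 0).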